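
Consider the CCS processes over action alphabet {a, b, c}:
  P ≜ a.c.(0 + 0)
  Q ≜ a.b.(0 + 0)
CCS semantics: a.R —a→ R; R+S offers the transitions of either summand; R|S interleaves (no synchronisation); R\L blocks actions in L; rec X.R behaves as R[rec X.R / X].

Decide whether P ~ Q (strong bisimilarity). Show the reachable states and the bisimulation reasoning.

Reachable graph of P (3 states):
  s0 = a.c.(0 + 0) | -a-> s1
  s1 = c.(0 + 0) | -c-> s2
  s2 = 0 + 0 | stopped
Reachable graph of Q (3 states):
  t0 = a.b.(0 + 0) | -a-> t1
  t1 = b.(0 + 0) | -b-> t2
  t2 = 0 + 0 | stopped
Partition-refinement fixed point:
  B0 = {s0}
  B1 = {s1}
  B2 = {s2, t2}
  B3 = {t0}
  B4 = {t1}
s0 ∈ B0, t0 ∈ B3 → different blocks

not bisimilar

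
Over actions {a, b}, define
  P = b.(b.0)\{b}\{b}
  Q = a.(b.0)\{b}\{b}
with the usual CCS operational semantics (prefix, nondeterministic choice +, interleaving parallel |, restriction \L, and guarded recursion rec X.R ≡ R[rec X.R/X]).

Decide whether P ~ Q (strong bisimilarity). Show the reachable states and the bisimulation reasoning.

P ≁ Q

Reachable graph of P (2 states):
  u0 = b.(b.0)\{b}\{b} ⊢ =b=> u1
  u1 = (b.0)\{b}\{b} ⊢ stopped
Reachable graph of Q (2 states):
  v0 = a.(b.0)\{b}\{b} ⊢ =a=> v1
  v1 = (b.0)\{b}\{b} ⊢ stopped
Coarsest stable partition (strong bisimilarity classes):
  B0 = {u0}
  B1 = {u1, v1}
  B2 = {v0}
u0 ∈ B0, v0 ∈ B2 → different blocks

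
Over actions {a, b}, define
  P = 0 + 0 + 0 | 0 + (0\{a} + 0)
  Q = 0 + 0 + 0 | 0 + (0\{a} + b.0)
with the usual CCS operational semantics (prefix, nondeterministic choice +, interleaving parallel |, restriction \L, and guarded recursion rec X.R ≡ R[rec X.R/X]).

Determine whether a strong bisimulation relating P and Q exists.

not bisimilar

P's transition system — 1 states:
  m0 = 0 + 0 + 0 | 0 + (0\{a} + 0) | deadlocked
Q's transition system — 2 states:
  n0 = 0 + 0 + 0 | 0 + (0\{a} + b.0) | --b--▸ n1
  n1 = 0 | deadlocked
Bisimilarity quotient blocks:
  B0 = {m0, n1}
  B1 = {n0}
m0 ∈ B0, n0 ∈ B1 → different blocks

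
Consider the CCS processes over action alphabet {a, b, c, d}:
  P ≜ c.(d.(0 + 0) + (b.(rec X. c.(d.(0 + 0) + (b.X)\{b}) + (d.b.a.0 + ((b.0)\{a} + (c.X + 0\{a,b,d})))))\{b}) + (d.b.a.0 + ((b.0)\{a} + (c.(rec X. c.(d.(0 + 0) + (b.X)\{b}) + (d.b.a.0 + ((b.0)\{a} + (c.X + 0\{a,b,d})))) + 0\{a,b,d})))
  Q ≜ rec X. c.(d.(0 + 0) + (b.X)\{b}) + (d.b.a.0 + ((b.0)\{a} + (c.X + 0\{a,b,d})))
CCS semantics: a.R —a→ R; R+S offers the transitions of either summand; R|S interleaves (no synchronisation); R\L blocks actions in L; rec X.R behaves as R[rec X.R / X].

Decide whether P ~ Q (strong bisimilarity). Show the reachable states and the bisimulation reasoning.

LTS(P): 8 reachable states
  m0 = c.(d.(0 + 0) + (b.(rec X. c.(d.(0 + 0) + (b.X)\{b}) + (d.b.a.0 + ((b.0)\{a} + (c.X + 0\{a,b,d})))))\{b}) + (d.b.a.0 + ((b.0)\{a} + (c.(rec X. c.(d.(0 + 0) + (b.X)\{b}) + (d.b.a.0 + ((b.0)\{a} + (c.X + 0\{a,b,d})))) + 0\{a,b,d}))) :: --b--▸ m1, --c--▸ m2, --c--▸ m3, --d--▸ m4
  m1 = 0\{a} :: ·
  m2 = d.(0 + 0) + (b.(rec X. c.(d.(0 + 0) + (b.X)\{b}) + (d.b.a.0 + ((b.0)\{a} + (c.X + 0\{a,b,d})))))\{b} :: --d--▸ m5
  m3 = rec X. c.(d.(0 + 0) + (b.X)\{b}) + (d.b.a.0 + ((b.0)\{a} + (c.X + 0\{a,b,d}))) :: --b--▸ m1, --c--▸ m2, --c--▸ m3, --d--▸ m4
  m4 = b.a.0 :: --b--▸ m6
  m5 = 0 + 0 :: ·
  m6 = a.0 :: --a--▸ m7
  m7 = 0 :: ·
LTS(Q): 7 reachable states
  n0 = rec X. c.(d.(0 + 0) + (b.X)\{b}) + (d.b.a.0 + ((b.0)\{a} + (c.X + 0\{a,b,d}))) :: --b--▸ n1, --c--▸ n0, --c--▸ n2, --d--▸ n3
  n1 = 0\{a} :: ·
  n2 = d.(0 + 0) + (b.(rec X. c.(d.(0 + 0) + (b.X)\{b}) + (d.b.a.0 + ((b.0)\{a} + (c.X + 0\{a,b,d})))))\{b} :: --d--▸ n4
  n3 = b.a.0 :: --b--▸ n5
  n4 = 0 + 0 :: ·
  n5 = a.0 :: --a--▸ n6
  n6 = 0 :: ·
Coarsest stable partition (strong bisimilarity classes):
  B0 = {m0, m3, n0}
  B1 = {m1, m5, m7, n1, n4, n6}
  B2 = {m4, n3}
  B3 = {m6, n5}
  B4 = {m2, n2}
m0 ∈ B0, n0 ∈ B0 → same block

bisimilar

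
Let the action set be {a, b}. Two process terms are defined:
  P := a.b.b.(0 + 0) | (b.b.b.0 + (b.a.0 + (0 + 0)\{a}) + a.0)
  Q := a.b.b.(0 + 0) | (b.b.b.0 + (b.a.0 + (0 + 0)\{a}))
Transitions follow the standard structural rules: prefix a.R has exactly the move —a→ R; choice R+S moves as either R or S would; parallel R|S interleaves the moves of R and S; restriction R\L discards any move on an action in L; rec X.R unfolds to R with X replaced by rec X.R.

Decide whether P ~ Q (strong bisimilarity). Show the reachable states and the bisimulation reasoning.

not bisimilar

P's transition system — 20 states:
  u0 = a.b.b.(0 + 0) | (b.b.b.0 + (b.a.0 + (0 + 0)\{a}) + a.0) ⊢ =a=> u1, =a=> u2, =b=> u3, =b=> u4
  u1 = a.b.b.(0 + 0) | 0 ⊢ =a=> u5
  u2 = b.b.(0 + 0) | (b.b.b.0 + (b.a.0 + (0 + 0)\{a}) + a.0) ⊢ =a=> u5, =b=> u6, =b=> u7, =b=> u8
  u3 = a.b.b.(0 + 0) | a.0 ⊢ =a=> u1, =a=> u7
  u4 = a.b.b.(0 + 0) | b.b.0 ⊢ =a=> u8, =b=> u9
  u5 = b.b.(0 + 0) | 0 ⊢ =b=> u10
  u6 = b.(0 + 0) | (b.b.b.0 + (b.a.0 + (0 + 0)\{a}) + a.0) ⊢ =a=> u10, =b=> u11, =b=> u12, =b=> u13
  u7 = b.b.(0 + 0) | a.0 ⊢ =a=> u5, =b=> u12
  u8 = b.b.(0 + 0) | b.b.0 ⊢ =b=> u13, =b=> u14
  u9 = a.b.b.(0 + 0) | b.0 ⊢ =a=> u14, =b=> u1
  u10 = b.(0 + 0) | 0 ⊢ =b=> u15
  u11 = (0 + 0) | (b.b.b.0 + (b.a.0 + (0 + 0)\{a}) + a.0) ⊢ =a=> u15, =b=> u16, =b=> u17
  u12 = b.(0 + 0) | a.0 ⊢ =a=> u10, =b=> u16
  u13 = b.(0 + 0) | b.b.0 ⊢ =b=> u17, =b=> u18
  u14 = b.b.(0 + 0) | b.0 ⊢ =b=> u18, =b=> u5
  u15 = (0 + 0) | 0 ⊢ ∅
  u16 = (0 + 0) | a.0 ⊢ =a=> u15
  u17 = (0 + 0) | b.b.0 ⊢ =b=> u19
  u18 = b.(0 + 0) | b.0 ⊢ =b=> u10, =b=> u19
  u19 = (0 + 0) | b.0 ⊢ =b=> u15
Q's transition system — 20 states:
  v0 = a.b.b.(0 + 0) | (b.b.b.0 + (b.a.0 + (0 + 0)\{a})) ⊢ =a=> v1, =b=> v2, =b=> v3
  v1 = b.b.(0 + 0) | (b.b.b.0 + (b.a.0 + (0 + 0)\{a})) ⊢ =b=> v4, =b=> v5, =b=> v6
  v2 = a.b.b.(0 + 0) | a.0 ⊢ =a=> v5, =a=> v7
  v3 = a.b.b.(0 + 0) | b.b.0 ⊢ =a=> v6, =b=> v8
  v4 = b.(0 + 0) | (b.b.b.0 + (b.a.0 + (0 + 0)\{a})) ⊢ =b=> v10, =b=> v11, =b=> v9
  v5 = b.b.(0 + 0) | a.0 ⊢ =a=> v12, =b=> v10
  v6 = b.b.(0 + 0) | b.b.0 ⊢ =b=> v11, =b=> v13
  v7 = a.b.b.(0 + 0) | 0 ⊢ =a=> v12
  v8 = a.b.b.(0 + 0) | b.0 ⊢ =a=> v13, =b=> v7
  v9 = (0 + 0) | (b.b.b.0 + (b.a.0 + (0 + 0)\{a})) ⊢ =b=> v14, =b=> v15
  v10 = b.(0 + 0) | a.0 ⊢ =a=> v16, =b=> v14
  v11 = b.(0 + 0) | b.b.0 ⊢ =b=> v15, =b=> v17
  v12 = b.b.(0 + 0) | 0 ⊢ =b=> v16
  v13 = b.b.(0 + 0) | b.0 ⊢ =b=> v12, =b=> v17
  v14 = (0 + 0) | a.0 ⊢ =a=> v18
  v15 = (0 + 0) | b.b.0 ⊢ =b=> v19
  v16 = b.(0 + 0) | 0 ⊢ =b=> v18
  v17 = b.(0 + 0) | b.0 ⊢ =b=> v16, =b=> v19
  v18 = (0 + 0) | 0 ⊢ ∅
  v19 = (0 + 0) | b.0 ⊢ =b=> v18
Coarsest stable partition (strong bisimilarity classes):
  B0 = {u0}
  B1 = {u4, v3}
  B2 = {u9, v8}
  B3 = {u13, u14, v11, v13}
  B4 = {u17, u18, u5, v12, v15, v17}
  B5 = {u10, u19, v16, v19}
  B6 = {u15, v18}
  B7 = {u1, v7}
  B8 = {u8, v6}
  B9 = {u3, v2}
  B10 = {u7, v5}
  B11 = {u12, v10}
  B12 = {u16, v14}
  B13 = {u2}
  B14 = {u6}
  B15 = {u11}
  B16 = {v0}
  B17 = {v1}
  B18 = {v4}
  B19 = {v9}
u0 ∈ B0, v0 ∈ B16 → different blocks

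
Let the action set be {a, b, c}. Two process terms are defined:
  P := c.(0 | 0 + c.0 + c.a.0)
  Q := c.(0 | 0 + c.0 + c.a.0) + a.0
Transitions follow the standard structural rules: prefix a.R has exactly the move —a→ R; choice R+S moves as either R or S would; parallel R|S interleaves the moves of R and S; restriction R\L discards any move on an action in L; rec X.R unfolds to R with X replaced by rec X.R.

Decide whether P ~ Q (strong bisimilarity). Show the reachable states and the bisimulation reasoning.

P's transition system — 4 states:
  s0 = c.(0 | 0 + c.0 + c.a.0) → --c--▸ s1
  s1 = 0 | 0 + c.0 + c.a.0 → --c--▸ s2, --c--▸ s3
  s2 = 0 → stopped
  s3 = a.0 → --a--▸ s2
Q's transition system — 4 states:
  t0 = c.(0 | 0 + c.0 + c.a.0) + a.0 → --a--▸ t1, --c--▸ t2
  t1 = 0 → stopped
  t2 = 0 | 0 + c.0 + c.a.0 → --c--▸ t1, --c--▸ t3
  t3 = a.0 → --a--▸ t1
Partition-refinement fixed point:
  B0 = {s0}
  B1 = {s1, t2}
  B2 = {s3, t3}
  B3 = {s2, t1}
  B4 = {t0}
s0 ∈ B0, t0 ∈ B4 → different blocks

NO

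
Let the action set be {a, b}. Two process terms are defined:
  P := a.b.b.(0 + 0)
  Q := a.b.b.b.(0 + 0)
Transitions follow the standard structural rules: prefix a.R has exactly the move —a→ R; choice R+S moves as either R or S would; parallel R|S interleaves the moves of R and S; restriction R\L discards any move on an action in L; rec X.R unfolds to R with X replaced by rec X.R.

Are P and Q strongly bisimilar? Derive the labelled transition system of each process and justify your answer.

Reachable graph of P (4 states):
  m0 = a.b.b.(0 + 0) → —a→ m1
  m1 = b.b.(0 + 0) → —b→ m2
  m2 = b.(0 + 0) → —b→ m3
  m3 = 0 + 0 → deadlocked
Reachable graph of Q (5 states):
  n0 = a.b.b.b.(0 + 0) → —a→ n1
  n1 = b.b.b.(0 + 0) → —b→ n2
  n2 = b.b.(0 + 0) → —b→ n3
  n3 = b.(0 + 0) → —b→ n4
  n4 = 0 + 0 → deadlocked
Partition-refinement fixed point:
  B0 = {m0}
  B1 = {m1, n2}
  B2 = {m2, n3}
  B3 = {m3, n4}
  B4 = {n0}
  B5 = {n1}
m0 ∈ B0, n0 ∈ B4 → different blocks

P ≁ Q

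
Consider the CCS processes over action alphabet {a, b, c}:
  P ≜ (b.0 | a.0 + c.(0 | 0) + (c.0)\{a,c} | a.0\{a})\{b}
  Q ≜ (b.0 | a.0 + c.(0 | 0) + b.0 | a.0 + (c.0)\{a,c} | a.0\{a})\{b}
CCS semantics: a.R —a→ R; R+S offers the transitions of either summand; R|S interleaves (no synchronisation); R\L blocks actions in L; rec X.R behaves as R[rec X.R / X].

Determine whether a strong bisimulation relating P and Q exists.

P ~ Q

LTS(P): 4 reachable states
  s0 = (b.0 | a.0 + c.(0 | 0) + (c.0)\{a,c} | a.0\{a})\{b} ⊢ --a--▸ s1, --a--▸ s2, --c--▸ s3
  s1 = ((c.0)\{a,c} | 0\{a})\{b} ⊢ (no moves)
  s2 = (b.0 | 0)\{b} ⊢ (no moves)
  s3 = (0 | 0)\{b} ⊢ (no moves)
LTS(Q): 4 reachable states
  t0 = (b.0 | a.0 + c.(0 | 0) + b.0 | a.0 + (c.0)\{a,c} | a.0\{a})\{b} ⊢ --a--▸ t1, --a--▸ t2, --c--▸ t3
  t1 = ((c.0)\{a,c} | 0\{a})\{b} ⊢ (no moves)
  t2 = (b.0 | 0)\{b} ⊢ (no moves)
  t3 = (0 | 0)\{b} ⊢ (no moves)
Partition-refinement fixed point:
  B0 = {s0, t0}
  B1 = {s1, s2, s3, t1, t2, t3}
s0 ∈ B0, t0 ∈ B0 → same block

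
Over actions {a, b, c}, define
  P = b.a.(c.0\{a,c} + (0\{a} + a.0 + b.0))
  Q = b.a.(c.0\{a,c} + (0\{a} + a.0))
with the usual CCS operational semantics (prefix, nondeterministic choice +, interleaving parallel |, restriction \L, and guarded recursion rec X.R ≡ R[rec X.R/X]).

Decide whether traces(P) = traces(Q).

trace-distinct — witness ⟨bab⟩

P's transition system — 5 states:
  p0 = b.a.(c.0\{a,c} + (0\{a} + a.0 + b.0)) → ··b··> p1
  p1 = a.(c.0\{a,c} + (0\{a} + a.0 + b.0)) → ··a··> p2
  p2 = c.0\{a,c} + (0\{a} + a.0 + b.0) → ··a··> p3, ··b··> p3, ··c··> p4
  p3 = 0 → ·
  p4 = 0\{a,c} → ·
Q's transition system — 5 states:
  q0 = b.a.(c.0\{a,c} + (0\{a} + a.0)) → ··b··> q1
  q1 = a.(c.0\{a,c} + (0\{a} + a.0)) → ··a··> q2
  q2 = c.0\{a,c} + (0\{a} + a.0) → ··a··> q3, ··c··> q4
  q3 = 0 → ·
  q4 = 0\{a,c} → ·
Run σ = ⟨bab⟩ on P: start {p0}
  step 1 (b): {p1}
  step 2 (a): {p2}
  step 3 (b): {p3}
  P completes σ.
Run σ = ⟨bab⟩ on Q: start {q0}
  step 1 (b): {q1}
  step 2 (a): {q2}
  step 3 (b): ∅  — Q cannot continue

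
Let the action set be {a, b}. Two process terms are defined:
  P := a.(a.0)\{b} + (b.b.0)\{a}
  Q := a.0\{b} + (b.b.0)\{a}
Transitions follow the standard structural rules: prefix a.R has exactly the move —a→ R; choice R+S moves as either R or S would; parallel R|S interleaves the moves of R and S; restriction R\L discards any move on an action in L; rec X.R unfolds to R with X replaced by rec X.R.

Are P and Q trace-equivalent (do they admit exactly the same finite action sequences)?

traces(P) ≠ traces(Q) — witness ⟨aa⟩

Reachable graph of P (5 states):
  s0 = a.(a.0)\{b} + (b.b.0)\{a} | —a→ s1, —b→ s2
  s1 = (a.0)\{b} | —a→ s3
  s2 = (b.0)\{a} | —b→ s4
  s3 = 0\{b} | ∅
  s4 = 0\{a} | ∅
Reachable graph of Q (4 states):
  t0 = a.0\{b} + (b.b.0)\{a} | —a→ t1, —b→ t2
  t1 = 0\{b} | ∅
  t2 = (b.0)\{a} | —b→ t3
  t3 = 0\{a} | ∅
Executing aa from P (initial set {s0}):
  [1] a ⇒ {s1}
  [2] a ⇒ {s3}
  ✓ P
Executing aa from Q (initial set {t0}):
  [1] a ⇒ {t1}
  [2] a ⇒ ∅ (Q stuck)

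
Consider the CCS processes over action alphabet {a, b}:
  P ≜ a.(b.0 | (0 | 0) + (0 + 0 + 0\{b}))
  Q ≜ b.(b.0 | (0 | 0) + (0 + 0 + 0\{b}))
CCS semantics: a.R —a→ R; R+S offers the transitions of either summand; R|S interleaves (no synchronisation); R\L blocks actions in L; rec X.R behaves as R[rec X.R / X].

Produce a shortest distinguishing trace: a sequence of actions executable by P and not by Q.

Reachable graph of P (3 states):
  u0 = a.(b.0 | (0 | 0) + (0 + 0 + 0\{b})) :: ··a··> u1
  u1 = b.0 | (0 | 0) + (0 + 0 + 0\{b}) :: ··b··> u2
  u2 = 0 | (0 | 0) :: ∅
Reachable graph of Q (3 states):
  v0 = b.(b.0 | (0 | 0) + (0 + 0 + 0\{b})) :: ··b··> v1
  v1 = b.0 | (0 | 0) + (0 + 0 + 0\{b}) :: ··b··> v2
  v2 = 0 | (0 | 0) :: ∅
Run σ = ⟨a⟩ on P: start {u0}
  step 1 (a): {u1}
  ✓ P
Run σ = ⟨a⟩ on Q: start {v0}
  step 1 (a): ∅  — Q cannot continue

a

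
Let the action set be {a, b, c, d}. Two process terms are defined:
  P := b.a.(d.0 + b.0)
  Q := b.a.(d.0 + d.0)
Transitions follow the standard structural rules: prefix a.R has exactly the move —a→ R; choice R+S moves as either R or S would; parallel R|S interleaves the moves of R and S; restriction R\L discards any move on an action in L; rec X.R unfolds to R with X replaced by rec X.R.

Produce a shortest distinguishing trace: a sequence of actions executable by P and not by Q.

bab

P's transition system — 4 states:
  p0 = b.a.(d.0 + b.0) → ··b··> p1
  p1 = a.(d.0 + b.0) → ··a··> p2
  p2 = d.0 + b.0 → ··b··> p3, ··d··> p3
  p3 = 0 → stopped
Q's transition system — 4 states:
  q0 = b.a.(d.0 + d.0) → ··b··> q1
  q1 = a.(d.0 + d.0) → ··a··> q2
  q2 = d.0 + d.0 → ··d··> q3
  q3 = 0 → stopped
Trace ⟨bab⟩ through P, begin at {p0}:
  [1] b ⇒ {p1}
  [2] a ⇒ {p2}
  [3] b ⇒ {p3}
  ✓ P
Trace ⟨bab⟩ through Q, begin at {q0}:
  [1] b ⇒ {q1}
  [2] a ⇒ {q2}
  [3] b ⇒ no successor for Q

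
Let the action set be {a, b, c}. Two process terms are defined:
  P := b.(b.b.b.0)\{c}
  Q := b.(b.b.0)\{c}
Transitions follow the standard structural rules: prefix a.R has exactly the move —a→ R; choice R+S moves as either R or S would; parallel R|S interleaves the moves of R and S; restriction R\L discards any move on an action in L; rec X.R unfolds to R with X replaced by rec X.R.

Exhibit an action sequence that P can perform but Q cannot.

bbbb

P's transition system — 5 states:
  u0 = b.(b.b.b.0)\{c} :: -b-> u1
  u1 = (b.b.b.0)\{c} :: -b-> u2
  u2 = (b.b.0)\{c} :: -b-> u3
  u3 = (b.0)\{c} :: -b-> u4
  u4 = 0\{c} :: deadlocked
Q's transition system — 4 states:
  v0 = b.(b.b.0)\{c} :: -b-> v1
  v1 = (b.b.0)\{c} :: -b-> v2
  v2 = (b.0)\{c} :: -b-> v3
  v3 = 0\{c} :: deadlocked
Trace ⟨bbbb⟩ through P, begin at {u0}:
  step 1 (b): {u1}
  step 2 (b): {u2}
  step 3 (b): {u3}
  step 4 (b): {u4}
  ✓ P
Trace ⟨bbbb⟩ through Q, begin at {v0}:
  step 1 (b): {v1}
  step 2 (b): {v2}
  step 3 (b): {v3}
  step 4 (b): ∅  — Q cannot continue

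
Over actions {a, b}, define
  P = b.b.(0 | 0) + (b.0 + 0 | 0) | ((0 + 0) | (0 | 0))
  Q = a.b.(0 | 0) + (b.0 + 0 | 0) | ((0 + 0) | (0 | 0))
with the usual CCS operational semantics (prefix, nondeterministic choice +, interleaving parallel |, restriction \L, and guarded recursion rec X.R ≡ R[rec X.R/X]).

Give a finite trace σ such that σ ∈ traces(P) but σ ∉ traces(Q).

bb

P's transition system — 4 states:
  u0 = b.b.(0 | 0) + (b.0 + 0 | 0) | ((0 + 0) | (0 | 0)) :: ··b··> u1, ··b··> u2
  u1 = 0 | ((0 + 0) | (0 | 0)) :: ·
  u2 = b.(0 | 0) :: ··b··> u3
  u3 = 0 | 0 :: ·
Q's transition system — 4 states:
  v0 = a.b.(0 | 0) + (b.0 + 0 | 0) | ((0 + 0) | (0 | 0)) :: ··a··> v1, ··b··> v2
  v1 = b.(0 | 0) :: ··b··> v3
  v2 = 0 | ((0 + 0) | (0 | 0)) :: ·
  v3 = 0 | 0 :: ·
Trace ⟨bb⟩ through P, begin at {u0}:
  step 1 (b): {u1, u2}
  step 2 (b): {u3}
  — P admits the full trace.
Trace ⟨bb⟩ through Q, begin at {v0}:
  step 1 (b): {v2}
  step 2 (b): no successor for Q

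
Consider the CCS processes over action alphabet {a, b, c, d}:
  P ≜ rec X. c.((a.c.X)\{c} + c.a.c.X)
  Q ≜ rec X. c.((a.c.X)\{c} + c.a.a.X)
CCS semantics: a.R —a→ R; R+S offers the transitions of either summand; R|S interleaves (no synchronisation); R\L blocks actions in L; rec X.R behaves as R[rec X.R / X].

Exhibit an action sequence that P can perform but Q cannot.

LTS(P): 5 reachable states
  m0 = rec X. c.((a.c.X)\{c} + c.a.c.X) :: --c--▸ m1
  m1 = (a.c.(rec X. c.((a.c.X)\{c} + c.a.c.X)))\{c} + c.a.c.(rec X. c.((a.c.X)\{c} + c.a.c.X)) :: --a--▸ m2, --c--▸ m3
  m2 = (c.(rec X. c.((a.c.X)\{c} + c.a.c.X)))\{c} :: (no moves)
  m3 = a.c.(rec X. c.((a.c.X)\{c} + c.a.c.X)) :: --a--▸ m4
  m4 = c.(rec X. c.((a.c.X)\{c} + c.a.c.X)) :: --c--▸ m0
LTS(Q): 5 reachable states
  n0 = rec X. c.((a.c.X)\{c} + c.a.a.X) :: --c--▸ n1
  n1 = (a.c.(rec X. c.((a.c.X)\{c} + c.a.a.X)))\{c} + c.a.a.(rec X. c.((a.c.X)\{c} + c.a.a.X)) :: --a--▸ n2, --c--▸ n3
  n2 = (c.(rec X. c.((a.c.X)\{c} + c.a.a.X)))\{c} :: (no moves)
  n3 = a.a.(rec X. c.((a.c.X)\{c} + c.a.a.X)) :: --a--▸ n4
  n4 = a.(rec X. c.((a.c.X)\{c} + c.a.a.X)) :: --a--▸ n0
Trace ⟨ccac⟩ through P, begin at {m0}:
  after c @ step 1: {m1}
  after c @ step 2: {m3}
  after a @ step 3: {m4}
  after c @ step 4: {m0}
  ✓ P
Trace ⟨ccac⟩ through Q, begin at {n0}:
  after c @ step 1: {n1}
  after c @ step 2: {n3}
  after a @ step 3: {n4}
  after c @ step 4: no successor for Q

ccac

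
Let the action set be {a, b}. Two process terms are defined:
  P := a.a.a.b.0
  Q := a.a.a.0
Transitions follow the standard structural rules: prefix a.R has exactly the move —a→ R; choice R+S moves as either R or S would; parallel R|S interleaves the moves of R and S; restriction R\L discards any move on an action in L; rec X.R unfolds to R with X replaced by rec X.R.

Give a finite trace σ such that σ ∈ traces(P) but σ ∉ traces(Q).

P's transition system — 5 states:
  u0 = a.a.a.b.0 → =a=> u1
  u1 = a.a.b.0 → =a=> u2
  u2 = a.b.0 → =a=> u3
  u3 = b.0 → =b=> u4
  u4 = 0 → deadlocked
Q's transition system — 4 states:
  v0 = a.a.a.0 → =a=> v1
  v1 = a.a.0 → =a=> v2
  v2 = a.0 → =a=> v3
  v3 = 0 → deadlocked
Trace ⟨aaab⟩ through P, begin at {u0}:
  step 1 (a): {u1}
  step 2 (a): {u2}
  step 3 (a): {u3}
  step 4 (b): {u4}
  — P admits the full trace.
Trace ⟨aaab⟩ through Q, begin at {v0}:
  step 1 (a): {v1}
  step 2 (a): {v2}
  step 3 (a): {v3}
  step 4 (b): no successor for Q

aaab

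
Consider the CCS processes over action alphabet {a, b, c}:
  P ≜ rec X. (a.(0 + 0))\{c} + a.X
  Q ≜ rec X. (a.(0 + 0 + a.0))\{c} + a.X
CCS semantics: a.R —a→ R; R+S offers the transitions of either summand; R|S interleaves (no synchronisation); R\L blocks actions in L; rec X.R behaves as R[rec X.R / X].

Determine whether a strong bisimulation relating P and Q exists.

Reachable graph of P (2 states):
  p0 = rec X. (a.(0 + 0))\{c} + a.X → -a-> p0, -a-> p1
  p1 = (0 + 0)\{c} → stopped
Reachable graph of Q (3 states):
  q0 = rec X. (a.(0 + 0 + a.0))\{c} + a.X → -a-> q0, -a-> q1
  q1 = (0 + 0 + a.0)\{c} → -a-> q2
  q2 = 0\{c} → stopped
Bisimilarity quotient blocks:
  B0 = {p0}
  B1 = {p1, q2}
  B2 = {q0}
  B3 = {q1}
p0 ∈ B0, q0 ∈ B2 → different blocks

NO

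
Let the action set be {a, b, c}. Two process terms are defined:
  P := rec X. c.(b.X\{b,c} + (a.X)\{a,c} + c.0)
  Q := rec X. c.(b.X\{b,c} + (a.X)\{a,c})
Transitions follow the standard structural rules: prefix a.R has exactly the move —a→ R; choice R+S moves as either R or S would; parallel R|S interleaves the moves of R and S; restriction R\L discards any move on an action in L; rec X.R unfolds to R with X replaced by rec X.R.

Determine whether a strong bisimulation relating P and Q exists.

P's transition system — 4 states:
  m0 = rec X. c.(b.X\{b,c} + (a.X)\{a,c} + c.0) | -c-> m1
  m1 = b.(rec X. c.(b.X\{b,c} + (a.X)\{a,c} + c.0))\{b,c} + (a.(rec X. c.(b.X\{b,c} + (a.X)\{a,c} + c.0)))\{a,c} + c.0 | -b-> m2, -c-> m3
  m2 = (rec X. c.(b.X\{b,c} + (a.X)\{a,c} + c.0))\{b,c} | stopped
  m3 = 0 | stopped
Q's transition system — 3 states:
  n0 = rec X. c.(b.X\{b,c} + (a.X)\{a,c}) | -c-> n1
  n1 = b.(rec X. c.(b.X\{b,c} + (a.X)\{a,c}))\{b,c} + (a.(rec X. c.(b.X\{b,c} + (a.X)\{a,c})))\{a,c} | -b-> n2
  n2 = (rec X. c.(b.X\{b,c} + (a.X)\{a,c}))\{b,c} | stopped
Partition-refinement fixed point:
  B0 = {m0}
  B1 = {m1}
  B2 = {m2, m3, n2}
  B3 = {n0}
  B4 = {n1}
m0 ∈ B0, n0 ∈ B3 → different blocks

not bisimilar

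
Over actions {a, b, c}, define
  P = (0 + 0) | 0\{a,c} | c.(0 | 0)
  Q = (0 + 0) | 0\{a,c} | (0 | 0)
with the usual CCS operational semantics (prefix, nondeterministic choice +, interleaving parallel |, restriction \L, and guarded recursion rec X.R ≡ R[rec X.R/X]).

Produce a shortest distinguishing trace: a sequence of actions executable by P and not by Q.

P's transition system — 2 states:
  m0 = (0 + 0) | 0\{a,c} | c.(0 | 0) | —c→ m1
  m1 = (0 + 0) | 0\{a,c} | (0 | 0) | ·
Q's transition system — 1 states:
  n0 = (0 + 0) | 0\{a,c} | (0 | 0) | ·
Executing c from P (initial set {m0}):
  [1] c ⇒ {m1}
  ✓ P
Executing c from Q (initial set {n0}):
  [1] c ⇒ ∅  — Q cannot continue

c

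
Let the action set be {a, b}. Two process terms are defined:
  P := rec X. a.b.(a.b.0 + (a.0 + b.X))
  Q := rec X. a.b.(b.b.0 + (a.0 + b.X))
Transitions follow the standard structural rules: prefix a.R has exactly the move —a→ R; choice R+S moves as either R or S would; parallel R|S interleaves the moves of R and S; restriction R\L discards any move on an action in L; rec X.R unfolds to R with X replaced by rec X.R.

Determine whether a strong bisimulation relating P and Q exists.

NO

P's transition system — 5 states:
  s0 = rec X. a.b.(a.b.0 + (a.0 + b.X)) → —a→ s1
  s1 = b.(a.b.0 + (a.0 + b.(rec X. a.b.(a.b.0 + (a.0 + b.X))))) → —b→ s2
  s2 = a.b.0 + (a.0 + b.(rec X. a.b.(a.b.0 + (a.0 + b.X)))) → —a→ s3, —a→ s4, —b→ s0
  s3 = 0 → ∅
  s4 = b.0 → —b→ s3
Q's transition system — 5 states:
  t0 = rec X. a.b.(b.b.0 + (a.0 + b.X)) → —a→ t1
  t1 = b.(b.b.0 + (a.0 + b.(rec X. a.b.(b.b.0 + (a.0 + b.X))))) → —b→ t2
  t2 = b.b.0 + (a.0 + b.(rec X. a.b.(b.b.0 + (a.0 + b.X)))) → —a→ t3, —b→ t0, —b→ t4
  t3 = 0 → ∅
  t4 = b.0 → —b→ t3
Bisimilarity quotient blocks:
  B0 = {s0}
  B1 = {s1}
  B2 = {s2}
  B3 = {s4, t4}
  B4 = {s3, t3}
  B5 = {t0}
  B6 = {t1}
  B7 = {t2}
s0 ∈ B0, t0 ∈ B5 → different blocks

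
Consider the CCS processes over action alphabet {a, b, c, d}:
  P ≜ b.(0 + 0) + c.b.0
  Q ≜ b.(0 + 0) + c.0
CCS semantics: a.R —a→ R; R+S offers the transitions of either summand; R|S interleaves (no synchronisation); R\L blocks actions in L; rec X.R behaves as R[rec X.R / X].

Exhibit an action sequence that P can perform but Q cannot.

LTS(P): 4 reachable states
  u0 = b.(0 + 0) + c.b.0 :: ··b··> u1, ··c··> u2
  u1 = 0 + 0 :: (no moves)
  u2 = b.0 :: ··b··> u3
  u3 = 0 :: (no moves)
LTS(Q): 3 reachable states
  v0 = b.(0 + 0) + c.0 :: ··b··> v1, ··c··> v2
  v1 = 0 + 0 :: (no moves)
  v2 = 0 :: (no moves)
Executing cb from P (initial set {u0}):
  after c @ step 1: {u2}
  after b @ step 2: {u3}
  P completes σ.
Executing cb from Q (initial set {v0}):
  after c @ step 1: {v2}
  after b @ step 2: ∅  — Q cannot continue

cb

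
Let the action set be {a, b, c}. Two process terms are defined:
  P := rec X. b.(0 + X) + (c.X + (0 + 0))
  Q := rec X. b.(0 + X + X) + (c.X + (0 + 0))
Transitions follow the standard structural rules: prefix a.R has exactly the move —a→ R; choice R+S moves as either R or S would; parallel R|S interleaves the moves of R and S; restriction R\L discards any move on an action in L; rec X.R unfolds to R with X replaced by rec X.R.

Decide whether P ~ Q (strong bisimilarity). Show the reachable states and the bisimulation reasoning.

LTS(P): 2 reachable states
  m0 = rec X. b.(0 + X) + (c.X + (0 + 0)) :: --b--▸ m1, --c--▸ m0
  m1 = 0 + (rec X. b.(0 + X) + (c.X + (0 + 0))) :: --b--▸ m1, --c--▸ m0
LTS(Q): 2 reachable states
  n0 = rec X. b.(0 + X + X) + (c.X + (0 + 0)) :: --b--▸ n1, --c--▸ n0
  n1 = 0 + (rec X. b.(0 + X + X) + (c.X + (0 + 0))) + (rec X. b.(0 + X + X) + (c.X + (0 + 0))) :: --b--▸ n1, --c--▸ n0
Partition-refinement fixed point:
  B0 = {m0, m1, n0, n1}
m0 ∈ B0, n0 ∈ B0 → same block

bisimilar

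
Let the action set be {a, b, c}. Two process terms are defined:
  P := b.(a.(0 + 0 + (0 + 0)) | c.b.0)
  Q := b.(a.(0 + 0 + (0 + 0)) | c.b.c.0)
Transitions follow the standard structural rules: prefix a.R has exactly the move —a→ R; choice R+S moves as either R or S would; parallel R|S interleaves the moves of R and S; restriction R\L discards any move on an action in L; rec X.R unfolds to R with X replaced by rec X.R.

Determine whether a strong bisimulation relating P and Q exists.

P's transition system — 7 states:
  u0 = b.(a.(0 + 0 + (0 + 0)) | c.b.0) has moves --b--▸ u1
  u1 = a.(0 + 0 + (0 + 0)) | c.b.0 has moves --a--▸ u2, --c--▸ u3
  u2 = (0 + 0 + (0 + 0)) | c.b.0 has moves --c--▸ u4
  u3 = a.(0 + 0 + (0 + 0)) | b.0 has moves --a--▸ u4, --b--▸ u5
  u4 = (0 + 0 + (0 + 0)) | b.0 has moves --b--▸ u6
  u5 = a.(0 + 0 + (0 + 0)) | 0 has moves --a--▸ u6
  u6 = (0 + 0 + (0 + 0)) | 0 has moves (no moves)
Q's transition system — 9 states:
  v0 = b.(a.(0 + 0 + (0 + 0)) | c.b.c.0) has moves --b--▸ v1
  v1 = a.(0 + 0 + (0 + 0)) | c.b.c.0 has moves --a--▸ v2, --c--▸ v3
  v2 = (0 + 0 + (0 + 0)) | c.b.c.0 has moves --c--▸ v4
  v3 = a.(0 + 0 + (0 + 0)) | b.c.0 has moves --a--▸ v4, --b--▸ v5
  v4 = (0 + 0 + (0 + 0)) | b.c.0 has moves --b--▸ v6
  v5 = a.(0 + 0 + (0 + 0)) | c.0 has moves --a--▸ v6, --c--▸ v7
  v6 = (0 + 0 + (0 + 0)) | c.0 has moves --c--▸ v8
  v7 = a.(0 + 0 + (0 + 0)) | 0 has moves --a--▸ v8
  v8 = (0 + 0 + (0 + 0)) | 0 has moves (no moves)
Partition-refinement fixed point:
  B0 = {u0}
  B1 = {u1}
  B2 = {u2}
  B3 = {u4}
  B4 = {u6, v8}
  B5 = {u3}
  B6 = {u5, v7}
  B7 = {v0}
  B8 = {v1}
  B9 = {v3}
  B10 = {v5}
  B11 = {v6}
  B12 = {v4}
  B13 = {v2}
u0 ∈ B0, v0 ∈ B7 → different blocks

not bisimilar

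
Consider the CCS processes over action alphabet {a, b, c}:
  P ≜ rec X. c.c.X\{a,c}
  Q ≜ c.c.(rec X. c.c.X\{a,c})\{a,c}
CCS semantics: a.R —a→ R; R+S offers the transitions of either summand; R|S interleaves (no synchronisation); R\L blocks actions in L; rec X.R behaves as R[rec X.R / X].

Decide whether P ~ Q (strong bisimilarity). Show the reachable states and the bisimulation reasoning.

P's transition system — 3 states:
  p0 = rec X. c.c.X\{a,c} :: —c→ p1
  p1 = c.(rec X. c.c.X\{a,c})\{a,c} :: —c→ p2
  p2 = (rec X. c.c.X\{a,c})\{a,c} :: stopped
Q's transition system — 3 states:
  q0 = c.c.(rec X. c.c.X\{a,c})\{a,c} :: —c→ q1
  q1 = c.(rec X. c.c.X\{a,c})\{a,c} :: —c→ q2
  q2 = (rec X. c.c.X\{a,c})\{a,c} :: stopped
Bisimilarity quotient blocks:
  B0 = {p0, q0}
  B1 = {p1, q1}
  B2 = {p2, q2}
p0 ∈ B0, q0 ∈ B0 → same block

P ~ Q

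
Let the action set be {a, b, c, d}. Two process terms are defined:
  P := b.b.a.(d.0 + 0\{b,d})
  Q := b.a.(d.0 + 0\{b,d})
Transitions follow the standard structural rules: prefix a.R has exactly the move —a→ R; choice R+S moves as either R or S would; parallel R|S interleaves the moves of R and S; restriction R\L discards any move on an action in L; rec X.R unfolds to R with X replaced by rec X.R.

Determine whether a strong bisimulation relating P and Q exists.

Reachable graph of P (5 states):
  p0 = b.b.a.(d.0 + 0\{b,d}) has moves --b--▸ p1
  p1 = b.a.(d.0 + 0\{b,d}) has moves --b--▸ p2
  p2 = a.(d.0 + 0\{b,d}) has moves --a--▸ p3
  p3 = d.0 + 0\{b,d} has moves --d--▸ p4
  p4 = 0 has moves (no moves)
Reachable graph of Q (4 states):
  q0 = b.a.(d.0 + 0\{b,d}) has moves --b--▸ q1
  q1 = a.(d.0 + 0\{b,d}) has moves --a--▸ q2
  q2 = d.0 + 0\{b,d} has moves --d--▸ q3
  q3 = 0 has moves (no moves)
Bisimilarity quotient blocks:
  B0 = {p0}
  B1 = {p1, q0}
  B2 = {p2, q1}
  B3 = {p3, q2}
  B4 = {p4, q3}
p0 ∈ B0, q0 ∈ B1 → different blocks

P ≁ Q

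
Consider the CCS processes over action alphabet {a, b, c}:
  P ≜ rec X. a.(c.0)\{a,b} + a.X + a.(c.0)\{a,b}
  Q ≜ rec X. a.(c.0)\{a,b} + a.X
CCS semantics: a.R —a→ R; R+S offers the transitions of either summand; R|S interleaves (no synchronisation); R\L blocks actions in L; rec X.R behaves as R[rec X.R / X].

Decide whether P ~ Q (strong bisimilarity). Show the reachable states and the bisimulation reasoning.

Reachable graph of P (3 states):
  p0 = rec X. a.(c.0)\{a,b} + a.X + a.(c.0)\{a,b} :: --a--▸ p0, --a--▸ p1
  p1 = (c.0)\{a,b} :: --c--▸ p2
  p2 = 0\{a,b} :: deadlocked
Reachable graph of Q (3 states):
  q0 = rec X. a.(c.0)\{a,b} + a.X :: --a--▸ q0, --a--▸ q1
  q1 = (c.0)\{a,b} :: --c--▸ q2
  q2 = 0\{a,b} :: deadlocked
Bisimilarity quotient blocks:
  B0 = {p0, q0}
  B1 = {p1, q1}
  B2 = {p2, q2}
p0 ∈ B0, q0 ∈ B0 → same block

YES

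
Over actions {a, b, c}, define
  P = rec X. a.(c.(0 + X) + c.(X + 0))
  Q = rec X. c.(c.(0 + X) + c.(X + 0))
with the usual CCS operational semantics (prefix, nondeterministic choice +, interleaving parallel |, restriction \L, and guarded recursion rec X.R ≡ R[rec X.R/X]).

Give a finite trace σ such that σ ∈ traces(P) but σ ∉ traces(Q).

P's transition system — 4 states:
  m0 = rec X. a.(c.(0 + X) + c.(X + 0)) → —a→ m1
  m1 = c.(0 + (rec X. a.(c.(0 + X) + c.(X + 0)))) + c.((rec X. a.(c.(0 + X) + c.(X + 0))) + 0) → —c→ m2, —c→ m3
  m2 = (rec X. a.(c.(0 + X) + c.(X + 0))) + 0 → —a→ m1
  m3 = 0 + (rec X. a.(c.(0 + X) + c.(X + 0))) → —a→ m1
Q's transition system — 4 states:
  n0 = rec X. c.(c.(0 + X) + c.(X + 0)) → —c→ n1
  n1 = c.(0 + (rec X. c.(c.(0 + X) + c.(X + 0)))) + c.((rec X. c.(c.(0 + X) + c.(X + 0))) + 0) → —c→ n2, —c→ n3
  n2 = (rec X. c.(c.(0 + X) + c.(X + 0))) + 0 → —c→ n1
  n3 = 0 + (rec X. c.(c.(0 + X) + c.(X + 0))) → —c→ n1
Trace ⟨a⟩ through P, begin at {m0}:
  after a @ step 1: {m1}
  — P admits the full trace.
Trace ⟨a⟩ through Q, begin at {n0}:
  after a @ step 1: ∅  — Q cannot continue

a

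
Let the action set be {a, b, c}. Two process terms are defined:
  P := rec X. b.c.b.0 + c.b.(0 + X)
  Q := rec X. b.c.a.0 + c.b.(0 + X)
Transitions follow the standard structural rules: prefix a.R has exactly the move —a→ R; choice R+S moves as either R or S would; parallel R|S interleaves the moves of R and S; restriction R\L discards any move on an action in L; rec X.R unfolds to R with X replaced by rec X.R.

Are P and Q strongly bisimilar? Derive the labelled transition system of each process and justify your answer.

P's transition system — 6 states:
  p0 = rec X. b.c.b.0 + c.b.(0 + X) has moves ··b··> p1, ··c··> p2
  p1 = c.b.0 has moves ··c··> p3
  p2 = b.(0 + (rec X. b.c.b.0 + c.b.(0 + X))) has moves ··b··> p4
  p3 = b.0 has moves ··b··> p5
  p4 = 0 + (rec X. b.c.b.0 + c.b.(0 + X)) has moves ··b··> p1, ··c··> p2
  p5 = 0 has moves ·
Q's transition system — 6 states:
  q0 = rec X. b.c.a.0 + c.b.(0 + X) has moves ··b··> q1, ··c··> q2
  q1 = c.a.0 has moves ··c··> q3
  q2 = b.(0 + (rec X. b.c.a.0 + c.b.(0 + X))) has moves ··b··> q4
  q3 = a.0 has moves ··a··> q5
  q4 = 0 + (rec X. b.c.a.0 + c.b.(0 + X)) has moves ··b··> q1, ··c··> q2
  q5 = 0 has moves ·
Coarsest stable partition (strong bisimilarity classes):
  B0 = {p0, p4}
  B1 = {p2}
  B2 = {p1}
  B3 = {p3}
  B4 = {p5, q5}
  B5 = {q0, q4}
  B6 = {q1}
  B7 = {q3}
  B8 = {q2}
p0 ∈ B0, q0 ∈ B5 → different blocks

P ≁ Q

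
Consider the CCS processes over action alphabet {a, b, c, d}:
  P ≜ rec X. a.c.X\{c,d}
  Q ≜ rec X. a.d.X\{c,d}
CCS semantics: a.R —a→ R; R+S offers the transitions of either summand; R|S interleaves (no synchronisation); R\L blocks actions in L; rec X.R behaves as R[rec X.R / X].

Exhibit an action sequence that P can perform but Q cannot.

P's transition system — 4 states:
  m0 = rec X. a.c.X\{c,d} ⊢ -a-> m1
  m1 = c.(rec X. a.c.X\{c,d})\{c,d} ⊢ -c-> m2
  m2 = (rec X. a.c.X\{c,d})\{c,d} ⊢ -a-> m3
  m3 = (c.(rec X. a.c.X\{c,d})\{c,d})\{c,d} ⊢ (no moves)
Q's transition system — 4 states:
  n0 = rec X. a.d.X\{c,d} ⊢ -a-> n1
  n1 = d.(rec X. a.d.X\{c,d})\{c,d} ⊢ -d-> n2
  n2 = (rec X. a.d.X\{c,d})\{c,d} ⊢ -a-> n3
  n3 = (d.(rec X. a.d.X\{c,d})\{c,d})\{c,d} ⊢ (no moves)
Trace ⟨ac⟩ through P, begin at {m0}:
  after a @ step 1: {m1}
  after c @ step 2: {m2}
  P completes σ.
Trace ⟨ac⟩ through Q, begin at {n0}:
  after a @ step 1: {n1}
  after c @ step 2: ∅ (Q stuck)

ac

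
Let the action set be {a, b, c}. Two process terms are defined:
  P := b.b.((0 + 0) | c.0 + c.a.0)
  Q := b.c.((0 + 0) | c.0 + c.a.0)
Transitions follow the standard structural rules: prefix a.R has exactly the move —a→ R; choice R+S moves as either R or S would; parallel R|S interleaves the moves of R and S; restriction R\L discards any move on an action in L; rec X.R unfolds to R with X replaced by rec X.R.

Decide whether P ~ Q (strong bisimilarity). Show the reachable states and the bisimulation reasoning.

P's transition system — 6 states:
  m0 = b.b.((0 + 0) | c.0 + c.a.0) :: -b-> m1
  m1 = b.((0 + 0) | c.0 + c.a.0) :: -b-> m2
  m2 = (0 + 0) | c.0 + c.a.0 :: -c-> m3, -c-> m4
  m3 = (0 + 0) | 0 :: ·
  m4 = a.0 :: -a-> m5
  m5 = 0 :: ·
Q's transition system — 6 states:
  n0 = b.c.((0 + 0) | c.0 + c.a.0) :: -b-> n1
  n1 = c.((0 + 0) | c.0 + c.a.0) :: -c-> n2
  n2 = (0 + 0) | c.0 + c.a.0 :: -c-> n3, -c-> n4
  n3 = (0 + 0) | 0 :: ·
  n4 = a.0 :: -a-> n5
  n5 = 0 :: ·
Partition-refinement fixed point:
  B0 = {m0}
  B1 = {m1}
  B2 = {m2, n2}
  B3 = {m3, m5, n3, n5}
  B4 = {m4, n4}
  B5 = {n0}
  B6 = {n1}
m0 ∈ B0, n0 ∈ B5 → different blocks

NO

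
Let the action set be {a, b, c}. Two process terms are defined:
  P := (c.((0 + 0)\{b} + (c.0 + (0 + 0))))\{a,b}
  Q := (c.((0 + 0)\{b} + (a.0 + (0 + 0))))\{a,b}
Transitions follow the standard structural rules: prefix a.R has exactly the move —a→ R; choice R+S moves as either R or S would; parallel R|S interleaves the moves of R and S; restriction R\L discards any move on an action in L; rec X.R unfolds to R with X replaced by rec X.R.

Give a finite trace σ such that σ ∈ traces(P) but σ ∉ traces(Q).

Reachable graph of P (3 states):
  s0 = (c.((0 + 0)\{b} + (c.0 + (0 + 0))))\{a,b} → -c-> s1
  s1 = ((0 + 0)\{b} + (c.0 + (0 + 0)))\{a,b} → -c-> s2
  s2 = 0\{a,b} → ∅
Reachable graph of Q (2 states):
  t0 = (c.((0 + 0)\{b} + (a.0 + (0 + 0))))\{a,b} → -c-> t1
  t1 = ((0 + 0)\{b} + (a.0 + (0 + 0)))\{a,b} → ∅
Run σ = ⟨cc⟩ on P: start {s0}
  step 1 (c): {s1}
  step 2 (c): {s2}
  — P admits the full trace.
Run σ = ⟨cc⟩ on Q: start {t0}
  step 1 (c): {t1}
  step 2 (c): no successor for Q

cc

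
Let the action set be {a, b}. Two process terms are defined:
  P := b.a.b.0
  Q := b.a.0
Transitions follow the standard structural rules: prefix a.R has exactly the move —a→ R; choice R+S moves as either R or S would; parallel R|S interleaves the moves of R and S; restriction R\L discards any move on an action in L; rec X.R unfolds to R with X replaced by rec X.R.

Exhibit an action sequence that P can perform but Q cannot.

bab

Reachable graph of P (4 states):
  m0 = b.a.b.0 has moves —b→ m1
  m1 = a.b.0 has moves —a→ m2
  m2 = b.0 has moves —b→ m3
  m3 = 0 has moves stopped
Reachable graph of Q (3 states):
  n0 = b.a.0 has moves —b→ n1
  n1 = a.0 has moves —a→ n2
  n2 = 0 has moves stopped
Run σ = ⟨bab⟩ on P: start {m0}
  after b @ step 1: {m1}
  after a @ step 2: {m2}
  after b @ step 3: {m3}
  ✓ P
Run σ = ⟨bab⟩ on Q: start {n0}
  after b @ step 1: {n1}
  after a @ step 2: {n2}
  after b @ step 3: no successor for Q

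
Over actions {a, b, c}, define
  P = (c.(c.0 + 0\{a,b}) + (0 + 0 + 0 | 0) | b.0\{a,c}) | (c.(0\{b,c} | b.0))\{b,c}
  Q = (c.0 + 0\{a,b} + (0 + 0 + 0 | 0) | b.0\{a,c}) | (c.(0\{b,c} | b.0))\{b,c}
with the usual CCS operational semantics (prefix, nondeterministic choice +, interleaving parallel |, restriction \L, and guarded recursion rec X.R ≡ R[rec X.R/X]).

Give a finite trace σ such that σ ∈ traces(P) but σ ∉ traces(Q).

LTS(P): 4 reachable states
  p0 = (c.(c.0 + 0\{a,b}) + (0 + 0 + 0 | 0) | b.0\{a,c}) | (c.(0\{b,c} | b.0))\{b,c} has moves ··b··> p1, ··c··> p2
  p1 = (0 + 0 + 0 | 0) | 0\{a,c} | (c.(0\{b,c} | b.0))\{b,c} has moves stopped
  p2 = (c.0 + 0\{a,b}) | (c.(0\{b,c} | b.0))\{b,c} has moves ··c··> p3
  p3 = 0 | (c.(0\{b,c} | b.0))\{b,c} has moves stopped
LTS(Q): 3 reachable states
  q0 = (c.0 + 0\{a,b} + (0 + 0 + 0 | 0) | b.0\{a,c}) | (c.(0\{b,c} | b.0))\{b,c} has moves ··b··> q1, ··c··> q2
  q1 = (0 + 0 + 0 | 0) | 0\{a,c} | (c.(0\{b,c} | b.0))\{b,c} has moves stopped
  q2 = 0 | (c.(0\{b,c} | b.0))\{b,c} has moves stopped
Trace ⟨cc⟩ through P, begin at {p0}:
  [1] c ⇒ {p2}
  [2] c ⇒ {p3}
  ✓ P
Trace ⟨cc⟩ through Q, begin at {q0}:
  [1] c ⇒ {q2}
  [2] c ⇒ ∅ (Q stuck)

cc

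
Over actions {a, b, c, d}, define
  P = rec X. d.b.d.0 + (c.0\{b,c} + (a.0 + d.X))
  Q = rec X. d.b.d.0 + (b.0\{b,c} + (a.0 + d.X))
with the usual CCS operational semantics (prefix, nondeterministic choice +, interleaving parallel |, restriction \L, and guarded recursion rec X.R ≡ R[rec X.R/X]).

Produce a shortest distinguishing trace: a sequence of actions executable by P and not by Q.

Reachable graph of P (5 states):
  u0 = rec X. d.b.d.0 + (c.0\{b,c} + (a.0 + d.X)) | -a-> u1, -c-> u2, -d-> u0, -d-> u3
  u1 = 0 | stopped
  u2 = 0\{b,c} | stopped
  u3 = b.d.0 | -b-> u4
  u4 = d.0 | -d-> u1
Reachable graph of Q (5 states):
  v0 = rec X. d.b.d.0 + (b.0\{b,c} + (a.0 + d.X)) | -a-> v1, -b-> v2, -d-> v0, -d-> v3
  v1 = 0 | stopped
  v2 = 0\{b,c} | stopped
  v3 = b.d.0 | -b-> v4
  v4 = d.0 | -d-> v1
Trace ⟨c⟩ through P, begin at {u0}:
  step 1 (c): {u2}
  — P admits the full trace.
Trace ⟨c⟩ through Q, begin at {v0}:
  step 1 (c): no successor for Q

c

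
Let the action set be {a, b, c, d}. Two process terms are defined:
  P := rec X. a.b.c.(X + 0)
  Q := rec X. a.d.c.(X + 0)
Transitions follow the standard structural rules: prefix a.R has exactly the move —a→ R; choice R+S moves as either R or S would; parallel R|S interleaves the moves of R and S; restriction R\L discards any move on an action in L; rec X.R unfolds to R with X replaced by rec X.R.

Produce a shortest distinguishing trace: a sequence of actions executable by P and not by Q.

Reachable graph of P (4 states):
  m0 = rec X. a.b.c.(X + 0) :: ··a··> m1
  m1 = b.c.((rec X. a.b.c.(X + 0)) + 0) :: ··b··> m2
  m2 = c.((rec X. a.b.c.(X + 0)) + 0) :: ··c··> m3
  m3 = (rec X. a.b.c.(X + 0)) + 0 :: ··a··> m1
Reachable graph of Q (4 states):
  n0 = rec X. a.d.c.(X + 0) :: ··a··> n1
  n1 = d.c.((rec X. a.d.c.(X + 0)) + 0) :: ··d··> n2
  n2 = c.((rec X. a.d.c.(X + 0)) + 0) :: ··c··> n3
  n3 = (rec X. a.d.c.(X + 0)) + 0 :: ··a··> n1
Trace ⟨ab⟩ through P, begin at {m0}:
  [1] a ⇒ {m1}
  [2] b ⇒ {m2}
  P completes σ.
Trace ⟨ab⟩ through Q, begin at {n0}:
  [1] a ⇒ {n1}
  [2] b ⇒ no successor for Q

ab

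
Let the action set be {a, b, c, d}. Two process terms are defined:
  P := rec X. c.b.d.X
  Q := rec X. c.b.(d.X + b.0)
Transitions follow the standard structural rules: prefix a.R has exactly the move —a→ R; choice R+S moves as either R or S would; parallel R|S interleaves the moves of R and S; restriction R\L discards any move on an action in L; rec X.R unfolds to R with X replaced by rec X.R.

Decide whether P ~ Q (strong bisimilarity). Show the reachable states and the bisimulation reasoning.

P's transition system — 3 states:
  s0 = rec X. c.b.d.X ⊢ -c-> s1
  s1 = b.d.(rec X. c.b.d.X) ⊢ -b-> s2
  s2 = d.(rec X. c.b.d.X) ⊢ -d-> s0
Q's transition system — 4 states:
  t0 = rec X. c.b.(d.X + b.0) ⊢ -c-> t1
  t1 = b.(d.(rec X. c.b.(d.X + b.0)) + b.0) ⊢ -b-> t2
  t2 = d.(rec X. c.b.(d.X + b.0)) + b.0 ⊢ -b-> t3, -d-> t0
  t3 = 0 ⊢ ·
Coarsest stable partition (strong bisimilarity classes):
  B0 = {s0}
  B1 = {s1}
  B2 = {s2}
  B3 = {t0}
  B4 = {t1}
  B5 = {t2}
  B6 = {t3}
s0 ∈ B0, t0 ∈ B3 → different blocks

NO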